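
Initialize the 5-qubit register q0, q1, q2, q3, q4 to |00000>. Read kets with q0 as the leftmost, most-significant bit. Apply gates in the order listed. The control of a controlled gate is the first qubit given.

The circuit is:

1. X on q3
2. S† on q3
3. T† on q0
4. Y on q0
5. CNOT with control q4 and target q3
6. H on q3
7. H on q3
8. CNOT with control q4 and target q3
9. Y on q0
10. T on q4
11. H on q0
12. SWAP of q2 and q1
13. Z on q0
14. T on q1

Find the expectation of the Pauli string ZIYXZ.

In the final state, ZIYXZ has expectation 0. Key observation: steps 4-9 multiply out to the identity, so the circuit reduces to the remaining gates.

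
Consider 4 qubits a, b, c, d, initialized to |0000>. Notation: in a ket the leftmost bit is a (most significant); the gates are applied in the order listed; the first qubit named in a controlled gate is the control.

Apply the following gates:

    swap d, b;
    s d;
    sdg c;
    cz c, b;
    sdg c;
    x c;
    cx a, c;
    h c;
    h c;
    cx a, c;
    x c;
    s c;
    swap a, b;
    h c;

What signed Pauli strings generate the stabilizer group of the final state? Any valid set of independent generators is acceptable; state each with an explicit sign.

One valid set of independent stabilizer generators is +IIXI, +ZIII, +IZII, +IIIZ (any independent generating set of the same group is equally correct).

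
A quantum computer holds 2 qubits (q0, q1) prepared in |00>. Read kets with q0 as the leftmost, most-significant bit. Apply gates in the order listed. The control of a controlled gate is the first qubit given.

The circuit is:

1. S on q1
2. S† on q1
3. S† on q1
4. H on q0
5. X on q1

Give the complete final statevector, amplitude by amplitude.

The resulting statevector has amplitude 0 on |00>, sqrt(2)/2 on |01>, 0 on |10>, sqrt(2)/2 on |11>.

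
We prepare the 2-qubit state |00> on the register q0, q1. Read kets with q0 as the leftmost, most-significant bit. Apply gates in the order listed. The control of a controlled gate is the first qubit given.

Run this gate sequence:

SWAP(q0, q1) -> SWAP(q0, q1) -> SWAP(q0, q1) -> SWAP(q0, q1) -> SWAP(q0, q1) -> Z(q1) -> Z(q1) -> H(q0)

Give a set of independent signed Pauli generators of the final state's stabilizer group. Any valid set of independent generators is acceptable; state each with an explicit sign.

The final state is stabilized by the group generated by +XI, +IZ; other independent generating sets are equally valid. Key observation: the block from step 1 through step 4 cancels to the identity and can be dropped.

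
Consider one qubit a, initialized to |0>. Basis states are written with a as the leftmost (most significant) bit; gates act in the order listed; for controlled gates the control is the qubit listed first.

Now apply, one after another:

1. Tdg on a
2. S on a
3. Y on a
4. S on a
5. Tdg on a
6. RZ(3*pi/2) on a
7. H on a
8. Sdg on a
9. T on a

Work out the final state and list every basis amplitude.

The resulting statevector has amplitude -sqrt(2)*I/2 on |0>, sqrt(2)*exp(I*pi/4)/2 on |1>.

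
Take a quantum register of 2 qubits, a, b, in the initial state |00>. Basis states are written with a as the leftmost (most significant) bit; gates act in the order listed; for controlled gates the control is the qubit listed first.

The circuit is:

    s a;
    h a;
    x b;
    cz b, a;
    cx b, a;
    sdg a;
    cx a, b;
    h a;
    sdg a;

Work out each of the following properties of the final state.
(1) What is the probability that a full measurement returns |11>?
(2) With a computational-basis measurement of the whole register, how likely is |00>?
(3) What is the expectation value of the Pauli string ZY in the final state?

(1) Outcome |11> occurs with probability 1/4.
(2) A full measurement returns |00> with probability 1/4.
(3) The expectation value of ZY is -1.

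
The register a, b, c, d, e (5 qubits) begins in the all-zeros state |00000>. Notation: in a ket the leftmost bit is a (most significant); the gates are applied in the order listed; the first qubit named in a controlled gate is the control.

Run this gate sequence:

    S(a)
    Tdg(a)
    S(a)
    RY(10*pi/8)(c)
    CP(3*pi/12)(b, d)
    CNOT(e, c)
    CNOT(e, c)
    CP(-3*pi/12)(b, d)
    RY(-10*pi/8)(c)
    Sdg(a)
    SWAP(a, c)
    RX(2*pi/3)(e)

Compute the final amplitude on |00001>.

The final state's coefficient on |00001> equals -sqrt(3)*I/2. Key observation: gates 3-10 undo each other exactly, leaving only the rest of the circuit to track.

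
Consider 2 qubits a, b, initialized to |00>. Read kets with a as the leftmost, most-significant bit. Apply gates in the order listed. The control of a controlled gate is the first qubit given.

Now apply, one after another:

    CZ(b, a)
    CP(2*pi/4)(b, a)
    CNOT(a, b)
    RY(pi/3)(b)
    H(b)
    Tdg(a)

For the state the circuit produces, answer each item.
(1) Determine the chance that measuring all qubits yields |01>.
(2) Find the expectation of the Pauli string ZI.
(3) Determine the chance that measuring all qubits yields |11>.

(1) A full measurement returns |01> with probability 1/2 - sqrt(3)/4.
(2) The observable ZI averages to 1.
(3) The probability of measuring |11> is 0.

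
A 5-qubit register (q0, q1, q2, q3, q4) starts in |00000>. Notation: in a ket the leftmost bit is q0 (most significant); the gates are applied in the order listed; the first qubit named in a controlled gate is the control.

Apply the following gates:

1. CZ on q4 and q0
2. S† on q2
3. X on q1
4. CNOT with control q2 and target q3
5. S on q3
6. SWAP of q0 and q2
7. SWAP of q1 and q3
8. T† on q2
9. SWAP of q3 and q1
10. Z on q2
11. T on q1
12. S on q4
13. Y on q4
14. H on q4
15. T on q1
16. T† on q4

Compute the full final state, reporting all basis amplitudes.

The final amplitudes are -sqrt(2)/2 on |01000>, -sqrt(2)*exp(3*I*pi/4)/2 on |01001>, and 0 on every other basis state.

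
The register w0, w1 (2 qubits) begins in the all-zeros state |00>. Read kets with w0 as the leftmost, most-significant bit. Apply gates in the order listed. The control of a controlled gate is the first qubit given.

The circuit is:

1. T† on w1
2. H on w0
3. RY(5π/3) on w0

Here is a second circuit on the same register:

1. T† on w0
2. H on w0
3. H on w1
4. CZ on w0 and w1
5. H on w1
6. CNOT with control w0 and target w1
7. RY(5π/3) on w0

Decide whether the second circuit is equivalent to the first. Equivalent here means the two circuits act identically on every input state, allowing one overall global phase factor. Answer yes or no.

No: there is an input state on which the two circuits produce genuinely different outputs (not merely differing by a phase).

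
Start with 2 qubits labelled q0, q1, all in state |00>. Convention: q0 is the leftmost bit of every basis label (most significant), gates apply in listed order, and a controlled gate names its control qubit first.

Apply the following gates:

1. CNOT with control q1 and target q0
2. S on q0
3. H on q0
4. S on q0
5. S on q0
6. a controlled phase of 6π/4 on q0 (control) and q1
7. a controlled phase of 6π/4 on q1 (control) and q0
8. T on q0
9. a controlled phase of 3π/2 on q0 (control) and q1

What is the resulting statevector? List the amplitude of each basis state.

The resulting statevector has amplitude sqrt(2)/2 on |00>, 0 on |01>, -sqrt(2)*exp(I*pi/4)/2 on |10>, 0 on |11>.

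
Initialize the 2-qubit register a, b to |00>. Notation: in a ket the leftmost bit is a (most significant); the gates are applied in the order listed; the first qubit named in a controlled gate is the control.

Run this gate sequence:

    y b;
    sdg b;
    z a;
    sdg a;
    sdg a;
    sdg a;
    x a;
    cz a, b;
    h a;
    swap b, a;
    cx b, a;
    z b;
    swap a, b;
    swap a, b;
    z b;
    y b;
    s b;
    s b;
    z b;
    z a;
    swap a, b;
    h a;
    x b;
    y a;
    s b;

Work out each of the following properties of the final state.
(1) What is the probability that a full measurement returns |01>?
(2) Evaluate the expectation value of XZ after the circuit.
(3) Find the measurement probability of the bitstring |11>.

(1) A full measurement returns |01> with probability 1/4.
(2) The expectation value of XZ is 1.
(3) The probability of measuring |11> is 1/4.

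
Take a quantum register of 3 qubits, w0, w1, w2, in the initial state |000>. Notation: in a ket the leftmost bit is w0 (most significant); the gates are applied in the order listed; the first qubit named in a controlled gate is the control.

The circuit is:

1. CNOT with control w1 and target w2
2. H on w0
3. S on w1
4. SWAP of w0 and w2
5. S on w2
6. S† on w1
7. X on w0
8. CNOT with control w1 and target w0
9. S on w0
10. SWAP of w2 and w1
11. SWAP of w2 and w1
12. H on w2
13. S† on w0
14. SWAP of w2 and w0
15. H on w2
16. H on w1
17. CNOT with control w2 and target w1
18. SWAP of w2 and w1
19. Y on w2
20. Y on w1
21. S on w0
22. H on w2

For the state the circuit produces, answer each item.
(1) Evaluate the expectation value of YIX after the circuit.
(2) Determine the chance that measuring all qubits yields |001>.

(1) The observable YIX averages to 0.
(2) The probability of measuring |001> is 1/4.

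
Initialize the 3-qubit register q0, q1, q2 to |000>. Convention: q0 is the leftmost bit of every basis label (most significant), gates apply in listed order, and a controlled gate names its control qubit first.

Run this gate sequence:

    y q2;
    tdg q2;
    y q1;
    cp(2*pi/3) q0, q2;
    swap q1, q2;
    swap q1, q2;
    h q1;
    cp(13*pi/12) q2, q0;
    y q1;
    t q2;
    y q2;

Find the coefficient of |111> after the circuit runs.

The final state's coefficient on |111> equals 0.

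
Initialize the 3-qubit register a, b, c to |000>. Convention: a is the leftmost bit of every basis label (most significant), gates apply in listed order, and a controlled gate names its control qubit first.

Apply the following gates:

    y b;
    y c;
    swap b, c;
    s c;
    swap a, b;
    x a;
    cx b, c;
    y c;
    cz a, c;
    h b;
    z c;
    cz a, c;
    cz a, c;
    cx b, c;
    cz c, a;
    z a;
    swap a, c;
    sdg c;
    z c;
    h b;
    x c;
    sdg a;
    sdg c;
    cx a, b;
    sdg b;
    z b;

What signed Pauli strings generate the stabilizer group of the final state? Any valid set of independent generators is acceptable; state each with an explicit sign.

One valid set of independent stabilizer generators is +YZI, +ZYI, -IIZ (any independent generating set of the same group is equally correct).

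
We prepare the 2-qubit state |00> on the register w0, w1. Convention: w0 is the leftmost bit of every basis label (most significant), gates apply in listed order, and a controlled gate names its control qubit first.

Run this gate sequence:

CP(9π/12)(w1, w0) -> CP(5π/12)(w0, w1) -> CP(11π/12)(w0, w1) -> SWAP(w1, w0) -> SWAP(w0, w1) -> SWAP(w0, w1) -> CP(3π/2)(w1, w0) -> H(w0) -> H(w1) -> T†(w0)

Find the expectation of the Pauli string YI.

The expectation value of YI is -sqrt(2)/2. Key observation: steps 5-6 multiply out to the identity, so the circuit reduces to the remaining gates.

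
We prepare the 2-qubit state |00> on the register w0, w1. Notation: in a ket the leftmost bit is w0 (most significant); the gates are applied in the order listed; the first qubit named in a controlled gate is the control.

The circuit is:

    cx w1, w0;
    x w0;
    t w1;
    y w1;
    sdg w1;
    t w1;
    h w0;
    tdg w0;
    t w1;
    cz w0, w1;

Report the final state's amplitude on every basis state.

After the circuit, the state carries amplitude 0 on |00>, sqrt(2)*I/2 on |01>, 0 on |10>, sqrt(2)*exp(I*pi/4)/2 on |11>.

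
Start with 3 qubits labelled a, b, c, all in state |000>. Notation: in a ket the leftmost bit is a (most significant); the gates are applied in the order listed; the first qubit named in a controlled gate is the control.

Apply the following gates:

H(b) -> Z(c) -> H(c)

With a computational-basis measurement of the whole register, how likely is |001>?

A full measurement returns |001> with probability 1/4.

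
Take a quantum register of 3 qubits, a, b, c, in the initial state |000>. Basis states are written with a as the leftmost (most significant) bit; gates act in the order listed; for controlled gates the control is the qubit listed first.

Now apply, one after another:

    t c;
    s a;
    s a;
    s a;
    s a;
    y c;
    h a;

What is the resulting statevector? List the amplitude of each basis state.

The resulting statevector has amplitude sqrt(2)*I/2 on |001>, sqrt(2)*I/2 on |101>, and 0 on every other basis state. Key observation: steps 2-5 multiply out to the identity, so the circuit reduces to the remaining gates.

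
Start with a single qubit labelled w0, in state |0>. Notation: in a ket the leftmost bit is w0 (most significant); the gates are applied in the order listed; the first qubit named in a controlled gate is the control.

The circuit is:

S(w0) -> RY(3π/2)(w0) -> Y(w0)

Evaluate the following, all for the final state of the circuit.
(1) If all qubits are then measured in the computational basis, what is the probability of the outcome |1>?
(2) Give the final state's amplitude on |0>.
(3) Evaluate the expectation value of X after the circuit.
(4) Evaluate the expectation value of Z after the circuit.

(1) Outcome |1> occurs with probability 1/2.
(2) The amplitude on |0> is -sqrt(2)*I/2.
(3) In the final state, X has expectation 1.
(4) The expectation value of Z is 0.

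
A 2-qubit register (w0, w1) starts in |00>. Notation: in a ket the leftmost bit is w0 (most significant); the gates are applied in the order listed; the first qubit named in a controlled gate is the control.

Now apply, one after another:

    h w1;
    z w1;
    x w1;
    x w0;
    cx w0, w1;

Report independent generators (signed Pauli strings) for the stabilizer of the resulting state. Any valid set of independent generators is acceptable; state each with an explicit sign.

The stabilizer group can be generated by -IX, -ZI, among other valid generating sets.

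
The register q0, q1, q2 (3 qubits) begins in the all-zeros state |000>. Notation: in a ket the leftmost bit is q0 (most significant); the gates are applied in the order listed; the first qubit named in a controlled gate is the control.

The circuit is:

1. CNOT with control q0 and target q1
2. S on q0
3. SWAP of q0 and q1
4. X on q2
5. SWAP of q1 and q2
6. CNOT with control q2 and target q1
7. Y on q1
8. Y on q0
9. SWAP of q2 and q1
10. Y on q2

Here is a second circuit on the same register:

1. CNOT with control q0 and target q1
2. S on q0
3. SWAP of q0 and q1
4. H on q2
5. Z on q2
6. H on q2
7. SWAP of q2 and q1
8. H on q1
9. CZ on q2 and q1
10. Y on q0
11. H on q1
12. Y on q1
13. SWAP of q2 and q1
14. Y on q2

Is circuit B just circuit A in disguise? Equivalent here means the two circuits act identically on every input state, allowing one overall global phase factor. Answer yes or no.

Yes, they are equivalent — the unitaries differ by at most a global phase.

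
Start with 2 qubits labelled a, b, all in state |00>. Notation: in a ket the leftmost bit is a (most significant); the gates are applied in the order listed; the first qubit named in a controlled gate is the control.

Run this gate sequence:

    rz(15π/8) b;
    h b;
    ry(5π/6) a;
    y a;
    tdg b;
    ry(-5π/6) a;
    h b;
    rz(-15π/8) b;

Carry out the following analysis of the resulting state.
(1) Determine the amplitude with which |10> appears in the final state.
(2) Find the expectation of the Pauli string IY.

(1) The amplitude on |10> is exp(I*pi/4)/2 + I/2.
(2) In the final state, IY has expectation (1 - I - exp(3*I*pi/4) + exp(I*pi/4))*exp(I*pi/8)/4.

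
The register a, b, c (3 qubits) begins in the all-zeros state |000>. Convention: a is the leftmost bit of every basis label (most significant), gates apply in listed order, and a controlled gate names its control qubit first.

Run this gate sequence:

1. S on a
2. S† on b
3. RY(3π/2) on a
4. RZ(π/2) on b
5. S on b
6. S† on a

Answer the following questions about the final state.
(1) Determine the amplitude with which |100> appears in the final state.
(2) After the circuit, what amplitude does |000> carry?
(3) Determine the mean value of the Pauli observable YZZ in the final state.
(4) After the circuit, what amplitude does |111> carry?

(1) The amplitude on |100> is -sqrt(2)*exp(I*pi/4)/2.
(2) The amplitude on |000> is sqrt(2)*exp(3*I*pi/4)/2.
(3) The observable YZZ averages to 1.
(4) |111> carries amplitude 0 in the final state.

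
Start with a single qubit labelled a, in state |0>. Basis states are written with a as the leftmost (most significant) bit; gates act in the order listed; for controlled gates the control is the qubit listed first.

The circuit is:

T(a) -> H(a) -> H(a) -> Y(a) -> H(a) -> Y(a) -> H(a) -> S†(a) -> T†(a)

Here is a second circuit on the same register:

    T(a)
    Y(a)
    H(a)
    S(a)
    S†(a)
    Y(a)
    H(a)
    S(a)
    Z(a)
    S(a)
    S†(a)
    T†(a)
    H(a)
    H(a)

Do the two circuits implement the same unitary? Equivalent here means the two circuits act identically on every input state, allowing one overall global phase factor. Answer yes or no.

Yes: on every input state the two circuits agree up to one overall phase factor.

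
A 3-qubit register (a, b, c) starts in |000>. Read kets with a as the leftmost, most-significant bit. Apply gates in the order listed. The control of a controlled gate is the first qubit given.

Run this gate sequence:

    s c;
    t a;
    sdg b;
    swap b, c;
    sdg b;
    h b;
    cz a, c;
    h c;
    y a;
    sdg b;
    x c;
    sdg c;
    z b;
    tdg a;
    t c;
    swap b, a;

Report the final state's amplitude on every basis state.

After the circuit, the state carries amplitude 0 on |000>, 0 on |001>, exp(I*pi/4)/2 on |010>, 1/2 on |011>, 0 on |100>, 0 on |101>, exp(3*I*pi/4)/2 on |110>, I/2 on |111>.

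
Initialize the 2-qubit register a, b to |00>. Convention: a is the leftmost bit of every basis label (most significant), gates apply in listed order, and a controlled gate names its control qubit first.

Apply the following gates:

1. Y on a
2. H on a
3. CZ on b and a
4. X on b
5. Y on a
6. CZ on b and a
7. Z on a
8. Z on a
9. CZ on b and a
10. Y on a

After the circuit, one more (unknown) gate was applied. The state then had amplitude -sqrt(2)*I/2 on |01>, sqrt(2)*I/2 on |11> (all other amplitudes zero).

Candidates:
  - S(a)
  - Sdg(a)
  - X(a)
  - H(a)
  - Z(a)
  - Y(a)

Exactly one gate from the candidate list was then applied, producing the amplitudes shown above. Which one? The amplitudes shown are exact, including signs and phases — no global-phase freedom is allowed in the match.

The unique candidate consistent with the amplitudes is X(a). Key observation: steps 5-10 multiply out to the identity, so the circuit reduces to the remaining gates.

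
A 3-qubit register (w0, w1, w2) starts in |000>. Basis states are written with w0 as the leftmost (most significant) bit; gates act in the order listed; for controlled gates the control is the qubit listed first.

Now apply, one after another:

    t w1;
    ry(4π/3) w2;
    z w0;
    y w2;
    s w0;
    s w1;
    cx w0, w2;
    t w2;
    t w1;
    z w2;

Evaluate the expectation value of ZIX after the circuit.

The expectation value of ZIX is -sqrt(6)/4.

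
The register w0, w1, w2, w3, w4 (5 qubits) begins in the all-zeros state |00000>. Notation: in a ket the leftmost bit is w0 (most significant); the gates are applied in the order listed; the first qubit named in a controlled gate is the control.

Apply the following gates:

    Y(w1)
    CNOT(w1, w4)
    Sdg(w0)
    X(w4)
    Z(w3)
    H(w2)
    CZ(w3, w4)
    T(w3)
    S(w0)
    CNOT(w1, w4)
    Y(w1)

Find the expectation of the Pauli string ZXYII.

In the final state, ZXYII has expectation 0.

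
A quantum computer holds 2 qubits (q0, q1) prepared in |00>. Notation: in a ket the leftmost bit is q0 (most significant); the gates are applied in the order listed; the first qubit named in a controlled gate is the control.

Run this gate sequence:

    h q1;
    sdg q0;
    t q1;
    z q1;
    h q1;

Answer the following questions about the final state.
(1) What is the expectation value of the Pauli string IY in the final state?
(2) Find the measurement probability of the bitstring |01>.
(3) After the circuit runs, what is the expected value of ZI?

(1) The observable IY averages to sqrt(2)/2.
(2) The probability of measuring |01> is sqrt(2)/4 + 1/2.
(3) In the final state, ZI has expectation 1.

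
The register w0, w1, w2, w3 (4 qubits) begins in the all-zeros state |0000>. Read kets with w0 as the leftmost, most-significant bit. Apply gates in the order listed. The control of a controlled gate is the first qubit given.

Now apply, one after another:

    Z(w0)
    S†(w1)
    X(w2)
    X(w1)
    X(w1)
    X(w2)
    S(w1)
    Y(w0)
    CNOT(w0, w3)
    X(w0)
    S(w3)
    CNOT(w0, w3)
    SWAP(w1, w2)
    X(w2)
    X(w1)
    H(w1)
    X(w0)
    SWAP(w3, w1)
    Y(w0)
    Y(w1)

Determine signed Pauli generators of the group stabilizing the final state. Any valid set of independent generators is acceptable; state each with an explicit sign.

One valid set of independent stabilizer generators is -IIIX, +ZIII, +IZII, -IIZI (any independent generating set of the same group is equally correct). Key observation: steps 2-7 multiply out to the identity, so the circuit reduces to the remaining gates.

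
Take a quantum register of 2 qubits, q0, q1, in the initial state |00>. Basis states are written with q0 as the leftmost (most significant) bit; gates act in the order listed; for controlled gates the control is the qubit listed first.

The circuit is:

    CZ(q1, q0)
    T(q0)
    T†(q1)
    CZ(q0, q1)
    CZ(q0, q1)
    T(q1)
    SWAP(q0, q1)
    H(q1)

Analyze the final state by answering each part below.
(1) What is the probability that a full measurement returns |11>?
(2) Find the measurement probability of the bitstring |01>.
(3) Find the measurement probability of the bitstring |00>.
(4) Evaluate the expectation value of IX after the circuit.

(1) A full measurement returns |11> with probability 0. Key observation: the block from step 3 through step 6 cancels to the identity and can be dropped.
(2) A full measurement returns |01> with probability 1/2.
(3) The probability of measuring |00> is 1/2.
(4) In the final state, IX has expectation 1.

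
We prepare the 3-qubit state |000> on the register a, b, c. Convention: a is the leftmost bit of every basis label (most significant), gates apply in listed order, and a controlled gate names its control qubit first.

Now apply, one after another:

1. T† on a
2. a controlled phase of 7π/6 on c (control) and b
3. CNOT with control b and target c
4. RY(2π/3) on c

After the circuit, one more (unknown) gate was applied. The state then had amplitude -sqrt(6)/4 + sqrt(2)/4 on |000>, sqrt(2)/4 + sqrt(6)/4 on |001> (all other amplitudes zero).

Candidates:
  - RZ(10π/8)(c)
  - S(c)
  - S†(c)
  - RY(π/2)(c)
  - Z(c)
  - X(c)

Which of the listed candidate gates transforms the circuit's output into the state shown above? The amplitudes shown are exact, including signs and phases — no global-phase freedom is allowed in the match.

It was RY(π/2)(c) that produced the state shown.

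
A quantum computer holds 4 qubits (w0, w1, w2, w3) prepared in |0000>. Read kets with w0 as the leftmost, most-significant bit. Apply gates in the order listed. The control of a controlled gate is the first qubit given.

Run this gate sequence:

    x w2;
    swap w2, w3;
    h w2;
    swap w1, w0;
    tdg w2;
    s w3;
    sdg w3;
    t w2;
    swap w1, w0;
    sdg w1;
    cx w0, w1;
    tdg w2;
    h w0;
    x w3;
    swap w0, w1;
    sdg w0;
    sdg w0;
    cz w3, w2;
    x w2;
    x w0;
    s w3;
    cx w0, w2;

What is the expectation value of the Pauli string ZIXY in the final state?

In the final state, ZIXY has expectation 0. Key observation: steps 4-9 multiply out to the identity, so the circuit reduces to the remaining gates.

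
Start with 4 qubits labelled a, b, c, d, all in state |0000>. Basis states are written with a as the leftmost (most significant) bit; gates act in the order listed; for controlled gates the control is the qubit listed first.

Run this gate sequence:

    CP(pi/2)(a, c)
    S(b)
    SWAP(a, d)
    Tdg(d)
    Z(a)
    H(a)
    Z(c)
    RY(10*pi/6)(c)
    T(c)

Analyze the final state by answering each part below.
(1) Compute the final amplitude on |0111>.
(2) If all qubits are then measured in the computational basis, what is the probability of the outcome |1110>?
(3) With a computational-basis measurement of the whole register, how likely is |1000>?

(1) |0111> carries amplitude 0 in the final state.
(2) Outcome |1110> occurs with probability 0.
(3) Outcome |1000> occurs with probability 3/8.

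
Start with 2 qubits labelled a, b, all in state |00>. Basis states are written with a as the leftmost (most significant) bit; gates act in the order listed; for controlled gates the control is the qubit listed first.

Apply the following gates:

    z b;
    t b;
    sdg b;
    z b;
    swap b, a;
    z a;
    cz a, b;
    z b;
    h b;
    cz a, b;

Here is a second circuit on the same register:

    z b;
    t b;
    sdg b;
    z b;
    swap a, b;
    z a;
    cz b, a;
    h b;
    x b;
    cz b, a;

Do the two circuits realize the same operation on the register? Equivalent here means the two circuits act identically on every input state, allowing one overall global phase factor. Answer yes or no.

Yes: on every input state the two circuits agree up to one overall phase factor.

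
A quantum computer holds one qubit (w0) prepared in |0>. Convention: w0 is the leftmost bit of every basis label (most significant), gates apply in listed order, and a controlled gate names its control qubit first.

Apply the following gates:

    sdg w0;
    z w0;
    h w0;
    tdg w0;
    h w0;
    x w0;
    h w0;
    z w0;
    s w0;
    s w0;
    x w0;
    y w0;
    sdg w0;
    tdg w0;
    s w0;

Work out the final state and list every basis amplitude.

The resulting statevector has amplitude -sqrt(2)*I/2 on |0>, -sqrt(2)/2 on |1>.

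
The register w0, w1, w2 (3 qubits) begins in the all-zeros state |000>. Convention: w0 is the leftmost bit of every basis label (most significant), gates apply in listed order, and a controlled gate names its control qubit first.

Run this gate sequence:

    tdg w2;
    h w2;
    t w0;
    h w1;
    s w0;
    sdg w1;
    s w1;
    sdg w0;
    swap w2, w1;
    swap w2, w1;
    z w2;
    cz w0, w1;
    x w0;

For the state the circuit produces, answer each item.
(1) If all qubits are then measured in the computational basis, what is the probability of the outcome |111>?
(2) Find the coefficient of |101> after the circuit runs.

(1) Outcome |111> occurs with probability 1/4. Key observation: the block from step 5 through step 8 cancels to the identity and can be dropped.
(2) |101> carries amplitude -1/2 in the final state.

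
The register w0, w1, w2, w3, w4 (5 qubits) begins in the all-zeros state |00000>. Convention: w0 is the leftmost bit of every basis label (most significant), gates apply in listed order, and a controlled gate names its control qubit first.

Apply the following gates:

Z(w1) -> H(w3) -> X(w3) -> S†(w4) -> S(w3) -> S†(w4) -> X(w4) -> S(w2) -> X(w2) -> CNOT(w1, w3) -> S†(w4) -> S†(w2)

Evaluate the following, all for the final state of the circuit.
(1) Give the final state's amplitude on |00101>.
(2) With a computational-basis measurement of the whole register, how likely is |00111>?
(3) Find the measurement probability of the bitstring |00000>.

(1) The amplitude on |00101> is -sqrt(2)/2.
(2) Outcome |00111> occurs with probability 1/2.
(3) Outcome |00000> occurs with probability 0.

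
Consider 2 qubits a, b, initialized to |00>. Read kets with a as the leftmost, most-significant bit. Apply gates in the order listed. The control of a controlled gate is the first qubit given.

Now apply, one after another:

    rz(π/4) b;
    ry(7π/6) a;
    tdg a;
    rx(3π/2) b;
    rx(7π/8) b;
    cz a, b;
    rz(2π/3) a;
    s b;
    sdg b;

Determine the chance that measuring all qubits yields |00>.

Outcome |00> occurs with probability -sqrt(3)/8 - sqrt(6 - 3*sqrt(2))/16 + sqrt(2 - sqrt(2))/8 + 1/4. Key observation: steps 8-9 multiply out to the identity, so the circuit reduces to the remaining gates.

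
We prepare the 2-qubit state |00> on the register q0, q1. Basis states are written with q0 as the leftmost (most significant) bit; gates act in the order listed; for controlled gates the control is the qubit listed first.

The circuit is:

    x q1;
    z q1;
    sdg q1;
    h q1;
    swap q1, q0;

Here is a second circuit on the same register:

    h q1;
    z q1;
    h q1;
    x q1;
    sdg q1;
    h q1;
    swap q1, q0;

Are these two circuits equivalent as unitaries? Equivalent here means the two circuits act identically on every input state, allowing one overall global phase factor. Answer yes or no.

No: there is an input state on which the two circuits produce genuinely different outputs (not merely differing by a phase).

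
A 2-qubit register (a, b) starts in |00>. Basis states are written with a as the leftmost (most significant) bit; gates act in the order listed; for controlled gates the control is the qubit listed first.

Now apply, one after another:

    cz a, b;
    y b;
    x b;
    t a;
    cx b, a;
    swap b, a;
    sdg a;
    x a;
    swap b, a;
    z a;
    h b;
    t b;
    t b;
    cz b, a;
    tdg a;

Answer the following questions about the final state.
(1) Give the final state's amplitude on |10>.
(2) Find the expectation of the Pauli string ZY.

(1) |10> carries amplitude 0 in the final state.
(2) In the final state, ZY has expectation -1.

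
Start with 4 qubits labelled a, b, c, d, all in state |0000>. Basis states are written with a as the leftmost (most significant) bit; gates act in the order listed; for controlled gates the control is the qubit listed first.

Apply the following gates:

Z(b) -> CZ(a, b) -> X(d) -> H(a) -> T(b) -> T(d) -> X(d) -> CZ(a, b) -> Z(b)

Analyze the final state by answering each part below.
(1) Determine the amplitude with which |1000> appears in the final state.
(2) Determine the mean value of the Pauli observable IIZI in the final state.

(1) The amplitude on |1000> is sqrt(2)*exp(I*pi/4)/2.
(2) The observable IIZI averages to 1.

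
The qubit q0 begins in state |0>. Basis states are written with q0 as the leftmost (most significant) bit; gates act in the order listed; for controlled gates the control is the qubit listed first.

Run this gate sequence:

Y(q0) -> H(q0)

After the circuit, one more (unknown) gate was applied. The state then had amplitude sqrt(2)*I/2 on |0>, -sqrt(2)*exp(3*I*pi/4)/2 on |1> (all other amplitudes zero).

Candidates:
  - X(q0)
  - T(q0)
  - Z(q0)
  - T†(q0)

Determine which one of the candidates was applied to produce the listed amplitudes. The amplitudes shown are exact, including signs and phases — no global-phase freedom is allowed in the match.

The unique candidate consistent with the amplitudes is T(q0).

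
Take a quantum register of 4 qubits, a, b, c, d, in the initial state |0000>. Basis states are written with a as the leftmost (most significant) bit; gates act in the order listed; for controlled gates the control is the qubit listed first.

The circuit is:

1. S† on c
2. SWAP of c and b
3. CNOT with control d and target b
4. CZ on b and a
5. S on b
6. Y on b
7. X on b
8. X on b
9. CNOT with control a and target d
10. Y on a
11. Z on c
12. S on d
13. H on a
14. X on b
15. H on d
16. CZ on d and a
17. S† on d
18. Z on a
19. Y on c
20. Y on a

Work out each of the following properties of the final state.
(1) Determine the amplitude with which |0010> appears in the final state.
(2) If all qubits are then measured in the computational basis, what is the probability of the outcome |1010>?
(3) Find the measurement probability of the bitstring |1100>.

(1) The amplitude on |0010> is -1/2.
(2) The probability of measuring |1010> is 1/4.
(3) A full measurement returns |1100> with probability 0.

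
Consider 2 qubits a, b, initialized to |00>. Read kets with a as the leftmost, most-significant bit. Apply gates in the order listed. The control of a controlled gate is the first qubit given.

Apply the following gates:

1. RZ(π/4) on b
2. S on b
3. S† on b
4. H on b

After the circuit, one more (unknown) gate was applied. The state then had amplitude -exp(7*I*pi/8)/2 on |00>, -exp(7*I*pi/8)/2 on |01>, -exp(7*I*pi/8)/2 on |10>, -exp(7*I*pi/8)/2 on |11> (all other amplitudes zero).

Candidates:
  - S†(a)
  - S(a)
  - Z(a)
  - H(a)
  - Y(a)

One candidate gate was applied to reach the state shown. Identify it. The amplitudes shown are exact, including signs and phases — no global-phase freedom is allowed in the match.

The unique candidate consistent with the amplitudes is H(a). Key observation: steps 2-3 multiply out to the identity, so the circuit reduces to the remaining gates.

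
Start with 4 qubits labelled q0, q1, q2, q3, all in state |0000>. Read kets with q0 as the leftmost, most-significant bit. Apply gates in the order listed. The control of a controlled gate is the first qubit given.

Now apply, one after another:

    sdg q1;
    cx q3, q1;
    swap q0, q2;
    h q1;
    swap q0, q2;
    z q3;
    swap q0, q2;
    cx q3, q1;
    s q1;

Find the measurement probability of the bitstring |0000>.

Outcome |0000> occurs with probability 1/2.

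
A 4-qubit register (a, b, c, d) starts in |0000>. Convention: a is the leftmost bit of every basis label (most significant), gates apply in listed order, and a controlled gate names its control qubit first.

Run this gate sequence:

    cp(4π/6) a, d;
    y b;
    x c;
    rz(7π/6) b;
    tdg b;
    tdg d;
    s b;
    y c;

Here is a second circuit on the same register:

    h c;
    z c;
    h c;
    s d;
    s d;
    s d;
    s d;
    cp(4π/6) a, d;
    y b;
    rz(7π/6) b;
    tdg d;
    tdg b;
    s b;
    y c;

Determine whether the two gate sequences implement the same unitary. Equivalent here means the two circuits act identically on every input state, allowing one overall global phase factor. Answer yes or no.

Yes, they are equivalent — the unitaries differ by at most a global phase.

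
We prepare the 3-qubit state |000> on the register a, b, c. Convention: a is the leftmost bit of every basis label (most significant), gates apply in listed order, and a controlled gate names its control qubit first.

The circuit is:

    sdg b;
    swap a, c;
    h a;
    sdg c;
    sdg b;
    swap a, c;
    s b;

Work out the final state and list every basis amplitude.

After the circuit, the state carries amplitude sqrt(2)/2 on |000>, sqrt(2)/2 on |001>, and 0 on every other basis state.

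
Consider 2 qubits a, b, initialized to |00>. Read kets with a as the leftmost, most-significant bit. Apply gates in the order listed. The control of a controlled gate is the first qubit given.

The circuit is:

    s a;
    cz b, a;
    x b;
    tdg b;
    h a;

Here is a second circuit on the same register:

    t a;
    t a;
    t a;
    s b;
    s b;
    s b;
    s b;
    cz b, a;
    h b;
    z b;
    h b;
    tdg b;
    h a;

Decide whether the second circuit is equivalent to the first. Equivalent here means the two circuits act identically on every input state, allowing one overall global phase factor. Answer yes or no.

No, they are not equivalent — no single phase factor reconciles the two unitaries.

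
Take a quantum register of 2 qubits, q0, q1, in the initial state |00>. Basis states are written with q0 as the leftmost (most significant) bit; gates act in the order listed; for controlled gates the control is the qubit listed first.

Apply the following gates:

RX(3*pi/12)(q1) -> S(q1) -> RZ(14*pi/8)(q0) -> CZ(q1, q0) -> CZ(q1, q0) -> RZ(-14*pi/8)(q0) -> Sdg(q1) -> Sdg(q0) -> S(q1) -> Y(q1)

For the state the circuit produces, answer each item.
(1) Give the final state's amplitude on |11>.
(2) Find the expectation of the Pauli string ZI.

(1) |11> carries amplitude 0 in the final state. Key observation: the block from step 2 through step 7 cancels to the identity and can be dropped.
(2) In the final state, ZI has expectation 1.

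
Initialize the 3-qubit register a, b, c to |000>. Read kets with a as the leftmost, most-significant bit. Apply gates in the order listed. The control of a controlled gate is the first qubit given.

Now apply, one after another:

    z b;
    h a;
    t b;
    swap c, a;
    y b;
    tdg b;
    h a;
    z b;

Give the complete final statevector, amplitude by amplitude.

The resulting statevector has amplitude 0 on |000>, 0 on |001>, -exp(I*pi/4)/2 on |010>, -exp(I*pi/4)/2 on |011>, 0 on |100>, 0 on |101>, -exp(I*pi/4)/2 on |110>, -exp(I*pi/4)/2 on |111>.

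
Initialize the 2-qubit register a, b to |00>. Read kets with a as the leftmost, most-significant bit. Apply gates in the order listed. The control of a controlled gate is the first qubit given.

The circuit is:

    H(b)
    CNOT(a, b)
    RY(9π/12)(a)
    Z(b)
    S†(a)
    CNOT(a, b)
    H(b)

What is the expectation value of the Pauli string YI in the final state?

The observable YI averages to sqrt(2)/2.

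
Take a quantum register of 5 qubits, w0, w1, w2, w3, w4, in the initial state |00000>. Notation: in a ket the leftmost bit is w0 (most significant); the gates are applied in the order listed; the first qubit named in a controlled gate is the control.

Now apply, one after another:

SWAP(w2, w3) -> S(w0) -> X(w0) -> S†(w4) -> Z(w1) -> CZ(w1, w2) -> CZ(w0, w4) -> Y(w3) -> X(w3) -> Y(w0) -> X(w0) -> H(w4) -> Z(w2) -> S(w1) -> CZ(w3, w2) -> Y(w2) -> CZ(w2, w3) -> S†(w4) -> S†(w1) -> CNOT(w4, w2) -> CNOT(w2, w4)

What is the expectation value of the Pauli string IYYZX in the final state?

The expectation value of IYYZX is 0.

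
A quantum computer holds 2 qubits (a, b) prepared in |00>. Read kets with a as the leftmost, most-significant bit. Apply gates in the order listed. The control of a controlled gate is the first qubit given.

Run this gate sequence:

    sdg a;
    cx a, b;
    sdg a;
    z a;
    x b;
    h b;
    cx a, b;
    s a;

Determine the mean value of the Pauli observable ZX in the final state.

In the final state, ZX has expectation -1.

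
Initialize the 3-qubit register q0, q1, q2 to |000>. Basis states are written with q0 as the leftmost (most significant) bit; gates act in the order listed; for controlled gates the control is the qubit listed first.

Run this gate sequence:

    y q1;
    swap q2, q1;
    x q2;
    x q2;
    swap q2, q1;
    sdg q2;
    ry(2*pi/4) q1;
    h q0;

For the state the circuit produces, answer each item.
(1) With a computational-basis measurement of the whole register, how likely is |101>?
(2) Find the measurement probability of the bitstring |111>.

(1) The probability of measuring |101> is 0. Key observation: steps 2-5 multiply out to the identity, so the circuit reduces to the remaining gates.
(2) A full measurement returns |111> with probability 0.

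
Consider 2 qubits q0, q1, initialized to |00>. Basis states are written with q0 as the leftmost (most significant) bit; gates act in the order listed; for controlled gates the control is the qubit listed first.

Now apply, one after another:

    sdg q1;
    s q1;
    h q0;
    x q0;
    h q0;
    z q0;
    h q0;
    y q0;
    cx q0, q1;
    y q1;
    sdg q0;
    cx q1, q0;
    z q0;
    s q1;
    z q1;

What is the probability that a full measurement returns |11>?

The probability of measuring |11> is 1/2. Key observation: steps 3-6 multiply out to the identity, so the circuit reduces to the remaining gates.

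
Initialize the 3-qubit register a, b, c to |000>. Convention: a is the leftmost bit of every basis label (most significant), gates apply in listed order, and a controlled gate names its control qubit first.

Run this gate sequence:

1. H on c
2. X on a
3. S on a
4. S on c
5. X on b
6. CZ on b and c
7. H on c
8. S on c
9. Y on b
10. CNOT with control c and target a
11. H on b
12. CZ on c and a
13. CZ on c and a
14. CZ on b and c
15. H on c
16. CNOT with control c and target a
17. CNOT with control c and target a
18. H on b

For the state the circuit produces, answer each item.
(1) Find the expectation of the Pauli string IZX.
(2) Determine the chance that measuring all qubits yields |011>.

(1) The expectation value of IZX is 1. Key observation: gates 12-13 undo each other exactly, leaving only the rest of the circuit to track.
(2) Outcome |011> occurs with probability 1/4.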